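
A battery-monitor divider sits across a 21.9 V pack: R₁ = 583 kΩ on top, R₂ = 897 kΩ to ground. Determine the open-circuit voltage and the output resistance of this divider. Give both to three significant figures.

V_th = 13.3 V, R_th = 353 kΩ

V_th is the open-circuit tap voltage: 21.9 × 897/(583 + 897) = 13.3 V.
With the supply zeroed, R₁ and R₂ appear in parallel from the tap: R_th = R₁‖R₂ = (583 × 897)/1480 = 353 kΩ.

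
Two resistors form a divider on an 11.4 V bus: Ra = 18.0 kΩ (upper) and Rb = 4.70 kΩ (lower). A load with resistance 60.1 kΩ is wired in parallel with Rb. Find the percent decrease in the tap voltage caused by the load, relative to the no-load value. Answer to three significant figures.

The divider's output (Thévenin) resistance is Ra‖Rb = 3.727 kΩ.
Fractional drop under load = R_th/(R_th + R_L) = 3.727 / (3.727 + 60.1) = 0.05839.
So the output falls by 5.84 %.

5.84 %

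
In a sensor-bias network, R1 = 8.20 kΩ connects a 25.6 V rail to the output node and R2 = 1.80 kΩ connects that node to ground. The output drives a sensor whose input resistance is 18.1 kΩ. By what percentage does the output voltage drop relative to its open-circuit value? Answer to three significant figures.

7.54 %

The divider's output (Thévenin) resistance is R1‖R2 = 1.476 kΩ.
Fractional drop under load = R_th/(R_th + R_L) = 1.476 / (1.476 + 18.1) = 0.07540.
So the output falls by 7.54 %.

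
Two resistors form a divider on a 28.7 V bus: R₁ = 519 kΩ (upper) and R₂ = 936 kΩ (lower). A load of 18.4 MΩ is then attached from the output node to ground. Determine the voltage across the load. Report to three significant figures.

The load sits in parallel with R₂: R₂‖R_L = (936 × 18400) / (936 + 18400) = 890.7 kΩ.
V_out = 28.7 × 890.7 / (519 + 890.7) = 28.7 × 890.7/1410 = 18.1 V.
(Unloaded it would have been 18.5 V.)

V_out ≈ 18.1 V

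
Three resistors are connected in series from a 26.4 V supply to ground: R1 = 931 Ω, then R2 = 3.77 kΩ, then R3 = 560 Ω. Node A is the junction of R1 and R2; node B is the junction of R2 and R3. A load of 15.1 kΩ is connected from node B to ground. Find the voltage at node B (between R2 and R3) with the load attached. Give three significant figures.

At node B, R3 is in parallel with the load: R3‖R_L = 540.0 Ω.
Below node A the resistance is R2 + (R3‖R_L) = 4310 Ω, so V_A = 26.4 × 4310/5241 = 21.71 V.
Then V_B = V_A × (R3‖R_L)/(R2 + R3‖R_L) = 21.71 × 540.0/4310 = 2.72 V.

V ≈ 2.72 V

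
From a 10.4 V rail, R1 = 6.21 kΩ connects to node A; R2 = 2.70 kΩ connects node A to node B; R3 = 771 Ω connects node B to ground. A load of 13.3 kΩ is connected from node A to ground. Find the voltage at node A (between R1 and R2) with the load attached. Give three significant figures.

Below node A the series string R2+R3 = 3471 Ω sits in parallel with the 13300 Ω load: 2753 Ω.
V_A = 10.4 × 2753/(6210 + 2753) = 3.19 V.

V ≈ 3.19 V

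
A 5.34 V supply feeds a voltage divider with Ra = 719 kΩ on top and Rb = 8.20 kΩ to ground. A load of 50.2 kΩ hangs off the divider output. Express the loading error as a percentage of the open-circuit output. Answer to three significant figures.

13.9 %

The divider's output (Thévenin) resistance is Ra‖Rb = 8.108 kΩ.
Fractional drop under load = R_th/(R_th + R_L) = 8.108 / (8.108 + 50.2) = 0.1390.
So the output falls by 13.9 %.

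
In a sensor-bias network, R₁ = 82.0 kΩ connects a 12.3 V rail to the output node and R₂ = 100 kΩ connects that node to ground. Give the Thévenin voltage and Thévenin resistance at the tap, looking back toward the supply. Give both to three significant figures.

V_th is the open-circuit tap voltage: 12.3 × 100/(82.0 + 100) = 6.76 V.
With the supply zeroed, R₁ and R₂ appear in parallel from the tap: R_th = R₁‖R₂ = (82.0 × 100)/182.0 = 45.1 kΩ.

V_th = 6.76 V, R_th = 45.1 kΩ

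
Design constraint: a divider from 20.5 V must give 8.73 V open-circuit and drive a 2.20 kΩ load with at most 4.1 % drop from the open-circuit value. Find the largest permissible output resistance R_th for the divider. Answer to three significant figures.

R_th ≤ 94.1 Ω

Loading drop = R_th/(R_th + R_L) ≤ 0.0410, so R_th ≤ R_L · ε/(1−ε) = 2.20 kΩ × 0.0410/0.9590 = 94.1 Ω.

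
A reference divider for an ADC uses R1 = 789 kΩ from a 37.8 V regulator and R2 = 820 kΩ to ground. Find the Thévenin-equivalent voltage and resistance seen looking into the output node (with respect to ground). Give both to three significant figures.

V_th is the open-circuit tap voltage: 37.8 × 820/(789 + 820) = 19.3 V.
With the supply zeroed, R1 and R2 appear in parallel from the tap: R_th = R1‖R2 = (789 × 820)/1609 = 402 kΩ.

V_th = 19.3 V, R_th = 402 kΩ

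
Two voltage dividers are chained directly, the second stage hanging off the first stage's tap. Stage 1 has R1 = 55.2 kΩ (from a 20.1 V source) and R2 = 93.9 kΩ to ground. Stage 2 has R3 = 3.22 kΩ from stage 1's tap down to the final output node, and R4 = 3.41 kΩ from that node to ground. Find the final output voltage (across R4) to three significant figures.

V_out ≈ 1.04 V

Stage 2 presents R3+R4 = 6.630 kΩ as a load on stage 1's tap.
Stage 1's lower leg becomes R2‖(R3+R4) = 6.193 kΩ, so V_mid = 20.1 × 6.193/61.39 = 2.028 V.
Stage 2 is itself unloaded: V_out = V_mid × R4/(R3+R4) = 2.028 × 3.41/6.630 = 1.04 V.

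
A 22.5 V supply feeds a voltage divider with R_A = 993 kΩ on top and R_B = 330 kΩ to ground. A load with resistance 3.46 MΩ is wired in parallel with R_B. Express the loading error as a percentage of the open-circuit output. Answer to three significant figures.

6.68 %

The divider's output (Thévenin) resistance is R_A‖R_B = 247.7 kΩ.
Fractional drop under load = R_th/(R_th + R_L) = 247.7 / (247.7 + 3460) = 0.06680.
So the output falls by 6.68 %.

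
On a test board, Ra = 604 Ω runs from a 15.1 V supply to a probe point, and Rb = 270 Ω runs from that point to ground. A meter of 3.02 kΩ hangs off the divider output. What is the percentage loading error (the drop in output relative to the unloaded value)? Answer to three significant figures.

5.82 %

The divider's output (Thévenin) resistance is Ra‖Rb = 186.6 Ω.
Fractional drop under load = R_th/(R_th + R_L) = 186.6 / (186.6 + 3020) = 0.05819.
So the output falls by 5.82 %.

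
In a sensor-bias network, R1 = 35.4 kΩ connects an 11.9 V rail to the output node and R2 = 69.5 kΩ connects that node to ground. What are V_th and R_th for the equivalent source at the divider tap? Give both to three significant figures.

V_th = 7.88 V, R_th = 23.5 kΩ

V_th is the open-circuit tap voltage: 11.9 × 69.5/(35.4 + 69.5) = 7.88 V.
With the supply zeroed, R1 and R2 appear in parallel from the tap: R_th = R1‖R2 = (35.4 × 69.5)/104.9 = 23.5 kΩ.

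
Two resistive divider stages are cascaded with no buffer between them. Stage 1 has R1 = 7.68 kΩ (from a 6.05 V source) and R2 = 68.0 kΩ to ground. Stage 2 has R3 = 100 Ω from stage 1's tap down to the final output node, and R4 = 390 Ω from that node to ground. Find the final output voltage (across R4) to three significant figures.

Stage 2 presents R3+R4 = 490.0 Ω as a load on stage 1's tap.
Stage 1's lower leg becomes R2‖(R3+R4) = 486.5 Ω, so V_mid = 6.05 × 486.5/8166 = 0.3604 V.
Stage 2 is itself unloaded: V_out = V_mid × R4/(R3+R4) = 0.3604 × 390/490.0 = 0.287 V.

V_out ≈ 0.287 V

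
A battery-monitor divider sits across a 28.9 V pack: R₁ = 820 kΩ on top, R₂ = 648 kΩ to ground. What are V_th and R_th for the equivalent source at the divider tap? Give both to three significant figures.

V_th = 12.8 V, R_th = 362 kΩ

V_th is the open-circuit tap voltage: 28.9 × 648/(820 + 648) = 12.8 V.
With the supply zeroed, R₁ and R₂ appear in parallel from the tap: R_th = R₁‖R₂ = (820 × 648)/1468 = 362 kΩ.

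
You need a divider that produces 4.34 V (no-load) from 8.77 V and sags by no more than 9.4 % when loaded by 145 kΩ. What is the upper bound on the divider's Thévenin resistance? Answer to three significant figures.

R_th ≤ 15.0 kΩ

Loading drop = R_th/(R_th + R_L) ≤ 0.0940, so R_th ≤ R_L · ε/(1−ε) = 145 kΩ × 0.0940/0.9060 = 15.0 kΩ.
(Any R1, R2 with R2/(R1+R2) = 0.495 and R1‖R2 ≤ 15.0 kΩ will meet the spec.)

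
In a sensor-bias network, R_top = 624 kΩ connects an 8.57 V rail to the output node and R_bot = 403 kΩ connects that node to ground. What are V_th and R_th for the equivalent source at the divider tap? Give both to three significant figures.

V_th = 3.36 V, R_th = 245 kΩ

V_th is the open-circuit tap voltage: 8.57 × 403/(624 + 403) = 3.36 V.
With the supply zeroed, R_top and R_bot appear in parallel from the tap: R_th = R_top‖R_bot = (624 × 403)/1027 = 245 kΩ.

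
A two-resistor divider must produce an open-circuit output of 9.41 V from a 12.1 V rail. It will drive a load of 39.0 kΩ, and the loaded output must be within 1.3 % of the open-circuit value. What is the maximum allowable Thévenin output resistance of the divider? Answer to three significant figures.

Loading drop = R_th/(R_th + R_L) ≤ 0.0130, so R_th ≤ R_L · ε/(1−ε) = 39.0 kΩ × 0.0130/0.9870 = 514 Ω.
(Any R1, R2 with R2/(R1+R2) = 0.778 and R1‖R2 ≤ 514 Ω will meet the spec.)

R_th ≤ 514 Ω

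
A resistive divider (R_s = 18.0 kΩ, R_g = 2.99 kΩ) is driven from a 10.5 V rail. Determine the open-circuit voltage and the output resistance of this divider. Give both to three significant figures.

V_th is the open-circuit tap voltage: 10.5 × 2.99/(18.0 + 2.99) = 1.50 V.
With the supply zeroed, R_s and R_g appear in parallel from the tap: R_th = R_s‖R_g = (18.0 × 2.99)/20.99 = 2.56 kΩ.

V_th = 1.50 V, R_th = 2.56 kΩ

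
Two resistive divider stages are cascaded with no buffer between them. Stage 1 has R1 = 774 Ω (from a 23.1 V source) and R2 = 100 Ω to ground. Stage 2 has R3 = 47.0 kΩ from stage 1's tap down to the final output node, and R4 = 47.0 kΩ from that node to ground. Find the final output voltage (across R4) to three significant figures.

Stage 2 presents R3+R4 = 94000 Ω as a load on stage 1's tap.
Stage 1's lower leg becomes R2‖(R3+R4) = 99.89 Ω, so V_mid = 23.1 × 99.89/873.9 = 2.641 V.
Stage 2 is itself unloaded: V_out = V_mid × R4/(R3+R4) = 2.641 × 47000/94000 = 1.32 V.

V_out ≈ 1.32 V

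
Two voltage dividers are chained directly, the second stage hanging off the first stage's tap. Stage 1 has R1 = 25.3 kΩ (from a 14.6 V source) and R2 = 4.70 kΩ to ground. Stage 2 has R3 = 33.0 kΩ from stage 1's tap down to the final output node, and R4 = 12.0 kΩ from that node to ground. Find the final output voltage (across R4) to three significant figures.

Stage 2 presents R3+R4 = 45.00 kΩ as a load on stage 1's tap.
Stage 1's lower leg becomes R2‖(R3+R4) = 4.256 kΩ, so V_mid = 14.6 × 4.256/29.56 = 2.102 V.
Stage 2 is itself unloaded: V_out = V_mid × R4/(R3+R4) = 2.102 × 12.0/45.00 = 0.561 V.

V_out ≈ 0.561 V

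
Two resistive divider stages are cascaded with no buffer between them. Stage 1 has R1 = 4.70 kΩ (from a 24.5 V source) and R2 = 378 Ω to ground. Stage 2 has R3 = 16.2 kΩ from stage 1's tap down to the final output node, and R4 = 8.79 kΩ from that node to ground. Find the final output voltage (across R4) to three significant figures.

Stage 2 presents R3+R4 = 24990 Ω as a load on stage 1's tap.
Stage 1's lower leg becomes R2‖(R3+R4) = 372.4 Ω, so V_mid = 24.5 × 372.4/5072 = 1.799 V.
Stage 2 is itself unloaded: V_out = V_mid × R4/(R3+R4) = 1.799 × 8790/24990 = 0.633 V.

V_out ≈ 0.633 V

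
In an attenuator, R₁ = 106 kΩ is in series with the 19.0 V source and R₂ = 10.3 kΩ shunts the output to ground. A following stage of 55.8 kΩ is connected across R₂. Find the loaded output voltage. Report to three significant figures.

V_out ≈ 1.44 V

The load sits in parallel with R₂: R₂‖R_L = (10.3 × 55.8) / (10.3 + 55.8) = 8.695 kΩ.
V_out = 19.0 × 8.695 / (106 + 8.695) = 19.0 × 8.695/114.7 = 1.44 V.
(Unloaded it would have been 1.68 V.)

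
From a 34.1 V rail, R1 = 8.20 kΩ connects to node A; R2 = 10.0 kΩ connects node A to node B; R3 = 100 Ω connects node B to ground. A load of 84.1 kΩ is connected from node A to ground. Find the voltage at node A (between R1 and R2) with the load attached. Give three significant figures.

V ≈ 17.9 V

Below node A the series string R2+R3 = 10100 Ω sits in parallel with the 84100 Ω load: 9017 Ω.
V_A = 34.1 × 9017/(8200 + 9017) = 17.9 V.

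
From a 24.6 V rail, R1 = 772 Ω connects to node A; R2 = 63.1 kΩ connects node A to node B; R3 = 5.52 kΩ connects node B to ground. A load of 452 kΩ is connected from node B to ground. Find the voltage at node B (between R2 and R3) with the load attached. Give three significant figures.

V ≈ 1.94 V

At node B, R3 is in parallel with the load: R3‖R_L = 5453 Ω.
Below node A the resistance is R2 + (R3‖R_L) = 68550 Ω, so V_A = 24.6 × 68550/69330 = 24.33 V.
Then V_B = V_A × (R3‖R_L)/(R2 + R3‖R_L) = 24.33 × 5453/68550 = 1.94 V.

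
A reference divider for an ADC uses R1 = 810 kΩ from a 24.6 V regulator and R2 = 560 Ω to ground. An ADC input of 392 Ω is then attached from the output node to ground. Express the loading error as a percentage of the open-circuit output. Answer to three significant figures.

The divider's output (Thévenin) resistance is R1‖R2 = 559.6 Ω.
Fractional drop under load = R_th/(R_th + R_L) = 559.6 / (559.6 + 392) = 0.5881.
So the output falls by 58.8 %.

58.8 %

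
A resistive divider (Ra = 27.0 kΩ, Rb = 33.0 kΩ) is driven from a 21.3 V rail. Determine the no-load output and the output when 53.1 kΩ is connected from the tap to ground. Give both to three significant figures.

Open-circuit: V = 21.3 × 33.0/(27.0 + 33.0) = 11.7 V.
With the load, Rb becomes Rb‖R_L = 20.35 kΩ, so V = 21.3 × 20.35/47.35 = 9.15 V.

Unloaded: 11.7 V; loaded: 9.15 V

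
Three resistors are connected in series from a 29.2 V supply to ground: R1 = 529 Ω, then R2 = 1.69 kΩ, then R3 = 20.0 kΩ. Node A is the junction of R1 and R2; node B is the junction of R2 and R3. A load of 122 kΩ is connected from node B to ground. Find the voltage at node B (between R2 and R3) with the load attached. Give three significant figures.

At node B, R3 is in parallel with the load: R3‖R_L = 17180 Ω.
Below node A the resistance is R2 + (R3‖R_L) = 18870 Ω, so V_A = 29.2 × 18870/19400 = 28.40 V.
Then V_B = V_A × (R3‖R_L)/(R2 + R3‖R_L) = 28.40 × 17180/18870 = 25.9 V.

V ≈ 25.9 V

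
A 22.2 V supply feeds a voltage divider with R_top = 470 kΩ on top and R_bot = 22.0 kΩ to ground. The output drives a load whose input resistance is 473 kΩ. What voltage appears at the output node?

V_out ≈ 0.950 V

The load sits in parallel with R_bot: R_bot‖R_L = (22.0 × 473) / (22.0 + 473) = 21.02 kΩ.
V_out = 22.2 × 21.02 / (470 + 21.02) = 22.2 × 21.02/491.0 = 0.950 V.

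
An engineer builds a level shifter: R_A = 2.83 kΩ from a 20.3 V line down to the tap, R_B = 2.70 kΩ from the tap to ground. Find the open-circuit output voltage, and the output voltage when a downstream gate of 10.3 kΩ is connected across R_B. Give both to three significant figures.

Unloaded: 9.91 V; loaded: 8.74 V

Open-circuit: V = 20.3 × 2.70/(2.83 + 2.70) = 9.91 V.
With the load, R_B becomes R_B‖R_L = 2.139 kΩ, so V = 20.3 × 2.139/4.969 = 8.74 V.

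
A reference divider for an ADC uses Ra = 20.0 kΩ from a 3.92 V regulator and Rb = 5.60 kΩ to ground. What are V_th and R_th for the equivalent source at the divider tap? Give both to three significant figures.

V_th is the open-circuit tap voltage: 3.92 × 5.60/(20.0 + 5.60) = 0.858 V.
With the supply zeroed, Ra and Rb appear in parallel from the tap: R_th = Ra‖Rb = (20.0 × 5.60)/25.60 = 4.38 kΩ.

V_th = 0.858 V, R_th = 4.38 kΩ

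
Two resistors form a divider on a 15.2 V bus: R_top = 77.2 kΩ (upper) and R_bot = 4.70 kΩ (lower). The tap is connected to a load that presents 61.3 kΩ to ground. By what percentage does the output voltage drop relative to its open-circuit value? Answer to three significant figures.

The divider's output (Thévenin) resistance is R_top‖R_bot = 4.430 kΩ.
Fractional drop under load = R_th/(R_th + R_L) = 4.430 / (4.430 + 61.3) = 0.06740.
So the output falls by 6.74 %.

6.74 %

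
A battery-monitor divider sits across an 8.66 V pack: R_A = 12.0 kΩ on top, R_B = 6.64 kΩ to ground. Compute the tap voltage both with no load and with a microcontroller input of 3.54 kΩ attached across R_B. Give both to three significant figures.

Open-circuit: V = 8.66 × 6.64/(12.0 + 6.64) = 3.08 V.
With the load, R_B becomes R_B‖R_L = 2.309 kΩ, so V = 8.66 × 2.309/14.31 = 1.40 V.

Unloaded: 3.08 V; loaded: 1.40 V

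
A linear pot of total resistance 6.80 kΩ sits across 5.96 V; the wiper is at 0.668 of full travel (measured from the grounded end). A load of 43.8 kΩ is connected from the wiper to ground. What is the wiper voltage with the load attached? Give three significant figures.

The wiper splits the pot into (1−α)R = 2.258 kΩ above and αR = 4.542 kΩ below.
Lower section ‖ load = 4.116 kΩ.
V_wiper = 5.96 × 4.116/(2.258 + 4.116) = 3.85 V.

V ≈ 3.85 V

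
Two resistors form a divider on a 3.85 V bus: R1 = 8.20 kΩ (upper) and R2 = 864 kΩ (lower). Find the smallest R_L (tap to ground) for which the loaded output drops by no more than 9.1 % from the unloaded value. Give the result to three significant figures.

Output resistance R_th = R1‖R2 = (8.20 × 864)/872.2 = 8.123 kΩ.
The fractional drop is R_th/(R_th + R_L); requiring this ≤ 0.0910 gives R_L ≥ R_th(1/0.0910 − 1) = 8.123 × 9.989 = 81.1 kΩ.

R_L(min) ≈ 81.1 kΩ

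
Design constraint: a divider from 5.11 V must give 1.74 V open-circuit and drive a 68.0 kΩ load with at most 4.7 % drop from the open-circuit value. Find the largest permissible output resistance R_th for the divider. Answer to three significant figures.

R_th ≤ 3.35 kΩ

Loading drop = R_th/(R_th + R_L) ≤ 0.0470, so R_th ≤ R_L · ε/(1−ε) = 68.0 kΩ × 0.0470/0.9530 = 3.35 kΩ.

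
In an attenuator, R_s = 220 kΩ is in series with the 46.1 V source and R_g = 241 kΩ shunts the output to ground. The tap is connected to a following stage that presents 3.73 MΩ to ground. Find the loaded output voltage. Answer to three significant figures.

V_out ≈ 23.4 V

The load sits in parallel with R_g: R_g‖R_L = (241 × 3730) / (241 + 3730) = 226.4 kΩ.
V_out = 46.1 × 226.4 / (220 + 226.4) = 46.1 × 226.4/446.4 = 23.4 V.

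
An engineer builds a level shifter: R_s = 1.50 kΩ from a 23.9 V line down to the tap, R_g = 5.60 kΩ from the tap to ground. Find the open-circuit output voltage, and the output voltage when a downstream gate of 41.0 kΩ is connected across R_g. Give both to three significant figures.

Open-circuit: V = 23.9 × 5.60/(1.50 + 5.60) = 18.9 V.
With the load, R_g becomes R_g‖R_L = 4.927 kΩ, so V = 23.9 × 4.927/6.427 = 18.3 V.

Unloaded: 18.9 V; loaded: 18.3 V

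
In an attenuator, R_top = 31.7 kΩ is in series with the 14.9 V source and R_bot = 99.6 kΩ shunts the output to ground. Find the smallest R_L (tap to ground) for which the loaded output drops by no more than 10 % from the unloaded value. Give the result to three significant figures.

Output resistance R_th = R_top‖R_bot = (31.7 × 99.6)/131.3 = 24.05 kΩ.
The fractional drop is R_th/(R_th + R_L); requiring this ≤ 0.100 gives R_L ≥ R_th(1/0.100 − 1) = 24.05 × 9.000 = 216 kΩ.

R_L(min) ≈ 216 kΩ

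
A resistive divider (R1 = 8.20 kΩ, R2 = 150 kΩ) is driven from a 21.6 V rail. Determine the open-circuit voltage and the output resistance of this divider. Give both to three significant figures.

V_th = 20.5 V, R_th = 7.77 kΩ

V_th is the open-circuit tap voltage: 21.6 × 150/(8.20 + 150) = 20.5 V.
With the supply zeroed, R1 and R2 appear in parallel from the tap: R_th = R1‖R2 = (8.20 × 150)/158.2 = 7.77 kΩ.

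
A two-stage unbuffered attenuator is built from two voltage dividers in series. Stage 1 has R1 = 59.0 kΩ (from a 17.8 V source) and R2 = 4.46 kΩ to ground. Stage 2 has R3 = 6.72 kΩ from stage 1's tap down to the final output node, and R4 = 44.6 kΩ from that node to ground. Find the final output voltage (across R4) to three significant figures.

Stage 2 presents R3+R4 = 51.32 kΩ as a load on stage 1's tap.
Stage 1's lower leg becomes R2‖(R3+R4) = 4.103 kΩ, so V_mid = 17.8 × 4.103/63.10 = 1.157 V.
Stage 2 is itself unloaded: V_out = V_mid × R4/(R3+R4) = 1.157 × 44.6/51.32 = 1.01 V.

V_out ≈ 1.01 V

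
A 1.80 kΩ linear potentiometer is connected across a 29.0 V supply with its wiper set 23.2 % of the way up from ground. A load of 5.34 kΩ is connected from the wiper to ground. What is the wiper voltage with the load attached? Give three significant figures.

V ≈ 6.35 V

The wiper splits the pot into (1−α)R = 1382 Ω above and αR = 417.6 Ω below.
Lower section ‖ load = 387.3 Ω.
V_wiper = 29.0 × 387.3/(1382 + 387.3) = 6.35 V.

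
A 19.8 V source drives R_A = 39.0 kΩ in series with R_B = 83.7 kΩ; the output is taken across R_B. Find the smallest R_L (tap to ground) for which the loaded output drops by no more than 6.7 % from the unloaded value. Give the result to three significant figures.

Output resistance R_th = R_A‖R_B = (39.0 × 83.7)/122.7 = 26.60 kΩ.
The fractional drop is R_th/(R_th + R_L); requiring this ≤ 0.0670 gives R_L ≥ R_th(1/0.0670 − 1) = 26.60 × 13.93 = 370 kΩ.

R_L(min) ≈ 370 kΩ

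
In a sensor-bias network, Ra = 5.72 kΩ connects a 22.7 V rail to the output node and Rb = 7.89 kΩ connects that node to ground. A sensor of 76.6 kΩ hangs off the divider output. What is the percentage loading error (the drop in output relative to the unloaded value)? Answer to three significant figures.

The divider's output (Thévenin) resistance is Ra‖Rb = 3.316 kΩ.
Fractional drop under load = R_th/(R_th + R_L) = 3.316 / (3.316 + 76.6) = 0.04149.
So the output falls by 4.15 %.

4.15 %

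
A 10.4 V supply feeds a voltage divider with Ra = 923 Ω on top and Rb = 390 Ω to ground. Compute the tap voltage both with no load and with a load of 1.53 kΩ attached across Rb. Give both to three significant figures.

Open-circuit: V = 10.4 × 390/(923 + 390) = 3.09 V.
With the load, Rb becomes Rb‖R_L = 310.8 Ω, so V = 10.4 × 310.8/1234 = 2.62 V.

Unloaded: 3.09 V; loaded: 2.62 V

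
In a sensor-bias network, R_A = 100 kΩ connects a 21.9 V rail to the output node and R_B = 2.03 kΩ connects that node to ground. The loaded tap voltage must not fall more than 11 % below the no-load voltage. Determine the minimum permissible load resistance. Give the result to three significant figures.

Output resistance R_th = R_A‖R_B = (100 × 2.03)/102.0 = 1.990 kΩ.
The fractional drop is R_th/(R_th + R_L); requiring this ≤ 0.110 gives R_L ≥ R_th(1/0.110 − 1) = 1.990 × 8.091 = 16.1 kΩ.

R_L(min) ≈ 16.1 kΩ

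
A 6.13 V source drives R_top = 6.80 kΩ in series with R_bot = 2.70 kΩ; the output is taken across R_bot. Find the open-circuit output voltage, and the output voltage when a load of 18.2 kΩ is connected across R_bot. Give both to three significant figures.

Unloaded: 1.74 V; loaded: 1.57 V

Open-circuit: V = 6.13 × 2.70/(6.80 + 2.70) = 1.74 V.
With the load, R_bot becomes R_bot‖R_L = 2.351 kΩ, so V = 6.13 × 2.351/9.151 = 1.57 V.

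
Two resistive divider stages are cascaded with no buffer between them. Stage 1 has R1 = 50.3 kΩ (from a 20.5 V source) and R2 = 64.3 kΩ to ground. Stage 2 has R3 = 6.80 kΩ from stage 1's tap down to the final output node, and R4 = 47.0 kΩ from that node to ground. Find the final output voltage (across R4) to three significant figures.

V_out ≈ 6.59 V

Stage 2 presents R3+R4 = 53.80 kΩ as a load on stage 1's tap.
Stage 1's lower leg becomes R2‖(R3+R4) = 29.29 kΩ, so V_mid = 20.5 × 29.29/79.59 = 7.544 V.
Stage 2 is itself unloaded: V_out = V_mid × R4/(R3+R4) = 7.544 × 47.0/53.80 = 6.59 V.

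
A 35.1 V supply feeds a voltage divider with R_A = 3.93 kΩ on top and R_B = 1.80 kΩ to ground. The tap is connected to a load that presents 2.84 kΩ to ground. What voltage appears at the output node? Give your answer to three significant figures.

The load sits in parallel with R_B: R_B‖R_L = (1.80 × 2.84) / (1.80 + 2.84) = 1.102 kΩ.
V_out = 35.1 × 1.102 / (3.93 + 1.102) = 35.1 × 1.102/5.032 = 7.69 V.

V_out ≈ 7.69 V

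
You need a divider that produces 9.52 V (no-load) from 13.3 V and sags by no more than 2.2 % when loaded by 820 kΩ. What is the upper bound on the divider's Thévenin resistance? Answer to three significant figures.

Loading drop = R_th/(R_th + R_L) ≤ 0.0220, so R_th ≤ R_L · ε/(1−ε) = 820 kΩ × 0.0220/0.9780 = 18.4 kΩ.

R_th ≤ 18.4 kΩ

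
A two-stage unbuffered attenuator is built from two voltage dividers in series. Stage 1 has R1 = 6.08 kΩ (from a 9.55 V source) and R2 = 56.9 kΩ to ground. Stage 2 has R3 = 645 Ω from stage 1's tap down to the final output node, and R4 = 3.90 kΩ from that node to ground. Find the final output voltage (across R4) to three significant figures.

Stage 2 presents R3+R4 = 4545 Ω as a load on stage 1's tap.
Stage 1's lower leg becomes R2‖(R3+R4) = 4209 Ω, so V_mid = 9.55 × 4209/10290 = 3.907 V.
Stage 2 is itself unloaded: V_out = V_mid × R4/(R3+R4) = 3.907 × 3900/4545 = 3.35 V.

V_out ≈ 3.35 V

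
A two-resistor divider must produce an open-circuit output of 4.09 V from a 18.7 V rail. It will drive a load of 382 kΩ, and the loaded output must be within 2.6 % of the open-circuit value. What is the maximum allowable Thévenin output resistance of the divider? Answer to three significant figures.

Loading drop = R_th/(R_th + R_L) ≤ 0.0260, so R_th ≤ R_L · ε/(1−ε) = 382 kΩ × 0.0260/0.9740 = 10.2 kΩ.
(Any R1, R2 with R2/(R1+R2) = 0.219 and R1‖R2 ≤ 10.2 kΩ will meet the spec.)

R_th ≤ 10.2 kΩ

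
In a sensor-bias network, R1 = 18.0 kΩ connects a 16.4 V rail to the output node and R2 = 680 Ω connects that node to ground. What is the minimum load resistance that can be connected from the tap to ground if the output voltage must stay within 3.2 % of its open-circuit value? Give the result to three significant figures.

R_L(min) ≈ 19.8 kΩ

Output resistance R_th = R1‖R2 = (18000 × 680)/18680 = 655.2 Ω.
The fractional drop is R_th/(R_th + R_L); requiring this ≤ 0.0320 gives R_L ≥ R_th(1/0.0320 − 1) = 655.2 × 30.25 = 19.8 kΩ.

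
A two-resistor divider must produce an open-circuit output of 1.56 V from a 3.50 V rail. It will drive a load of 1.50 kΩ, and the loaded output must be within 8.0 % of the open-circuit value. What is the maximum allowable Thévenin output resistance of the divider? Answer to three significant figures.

Loading drop = R_th/(R_th + R_L) ≤ 0.0800, so R_th ≤ R_L · ε/(1−ε) = 1.50 kΩ × 0.0800/0.9200 = 130 Ω.

R_th ≤ 130 Ω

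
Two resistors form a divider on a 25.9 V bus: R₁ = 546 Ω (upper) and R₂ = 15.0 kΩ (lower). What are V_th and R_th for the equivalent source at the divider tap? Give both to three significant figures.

V_th = 25.0 V, R_th = 527 Ω

V_th is the open-circuit tap voltage: 25.9 × 15000/(546 + 15000) = 25.0 V.
With the supply zeroed, R₁ and R₂ appear in parallel from the tap: R_th = R₁‖R₂ = (546 × 15000)/15550 = 527 Ω.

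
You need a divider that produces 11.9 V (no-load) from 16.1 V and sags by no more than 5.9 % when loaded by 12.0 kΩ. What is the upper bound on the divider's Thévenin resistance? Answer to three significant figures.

Loading drop = R_th/(R_th + R_L) ≤ 0.0590, so R_th ≤ R_L · ε/(1−ε) = 12.0 kΩ × 0.0590/0.9410 = 752 Ω.

R_th ≤ 752 Ω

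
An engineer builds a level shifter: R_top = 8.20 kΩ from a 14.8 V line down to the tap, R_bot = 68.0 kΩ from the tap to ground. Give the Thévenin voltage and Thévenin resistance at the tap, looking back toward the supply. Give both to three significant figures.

V_th = 13.2 V, R_th = 7.32 kΩ

V_th is the open-circuit tap voltage: 14.8 × 68.0/(8.20 + 68.0) = 13.2 V.
With the supply zeroed, R_top and R_bot appear in parallel from the tap: R_th = R_top‖R_bot = (8.20 × 68.0)/76.20 = 7.32 kΩ.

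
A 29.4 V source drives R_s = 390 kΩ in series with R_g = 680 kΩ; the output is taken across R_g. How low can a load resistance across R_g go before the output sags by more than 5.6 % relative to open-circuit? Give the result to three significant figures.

Output resistance R_th = R_s‖R_g = (390 × 680)/1070 = 247.9 kΩ.
The fractional drop is R_th/(R_th + R_L); requiring this ≤ 0.0560 gives R_L ≥ R_th(1/0.0560 − 1) = 247.9 × 16.86 = 4.18 MΩ.

R_L(min) ≈ 4.18 MΩ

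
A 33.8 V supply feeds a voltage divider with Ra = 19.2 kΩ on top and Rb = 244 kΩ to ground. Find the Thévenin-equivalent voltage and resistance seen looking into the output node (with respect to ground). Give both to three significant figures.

V_th is the open-circuit tap voltage: 33.8 × 244/(19.2 + 244) = 31.3 V.
With the supply zeroed, Ra and Rb appear in parallel from the tap: R_th = Ra‖Rb = (19.2 × 244)/263.2 = 17.8 kΩ.

V_th = 31.3 V, R_th = 17.8 kΩ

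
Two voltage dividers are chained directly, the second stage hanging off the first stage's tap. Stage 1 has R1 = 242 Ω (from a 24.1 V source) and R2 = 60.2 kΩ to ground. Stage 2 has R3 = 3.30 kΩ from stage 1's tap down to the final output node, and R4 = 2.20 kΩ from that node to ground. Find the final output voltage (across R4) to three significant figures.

Stage 2 presents R3+R4 = 5500 Ω as a load on stage 1's tap.
Stage 1's lower leg becomes R2‖(R3+R4) = 5040 Ω, so V_mid = 24.1 × 5040/5282 = 23.00 V.
Stage 2 is itself unloaded: V_out = V_mid × R4/(R3+R4) = 23.00 × 2200/5500 = 9.20 V.

V_out ≈ 9.20 V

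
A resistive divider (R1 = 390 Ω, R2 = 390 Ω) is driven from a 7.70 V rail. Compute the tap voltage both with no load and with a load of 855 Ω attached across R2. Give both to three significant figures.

Unloaded: 3.85 V; loaded: 3.13 V

Open-circuit: V = 7.70 × 390/(390 + 390) = 3.85 V.
With the load, R2 becomes R2‖R_L = 267.8 Ω, so V = 7.70 × 267.8/657.8 = 3.13 V.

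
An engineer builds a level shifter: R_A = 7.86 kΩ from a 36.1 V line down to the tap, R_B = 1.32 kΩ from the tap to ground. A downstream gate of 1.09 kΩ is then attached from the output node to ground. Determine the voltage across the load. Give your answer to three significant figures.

The load sits in parallel with R_B: R_B‖R_L = (1.32 × 1.09) / (1.32 + 1.09) = 0.5970 kΩ.
V_out = 36.1 × 0.5970 / (7.86 + 0.5970) = 36.1 × 0.5970/8.457 = 2.55 V.

V_out ≈ 2.55 V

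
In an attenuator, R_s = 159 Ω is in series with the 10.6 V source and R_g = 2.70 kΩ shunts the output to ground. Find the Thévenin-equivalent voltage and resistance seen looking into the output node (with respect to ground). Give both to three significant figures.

V_th = 10.0 V, R_th = 150 Ω

V_th is the open-circuit tap voltage: 10.6 × 2700/(159 + 2700) = 10.0 V.
With the supply zeroed, R_s and R_g appear in parallel from the tap: R_th = R_s‖R_g = (159 × 2700)/2859 = 150 Ω.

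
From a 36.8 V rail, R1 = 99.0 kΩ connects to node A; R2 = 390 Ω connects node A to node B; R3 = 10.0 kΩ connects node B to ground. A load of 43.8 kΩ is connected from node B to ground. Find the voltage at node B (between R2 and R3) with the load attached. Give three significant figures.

At node B, R3 is in parallel with the load: R3‖R_L = 8141 Ω.
Below node A the resistance is R2 + (R3‖R_L) = 8531 Ω, so V_A = 36.8 × 8531/107500 = 2.920 V.
Then V_B = V_A × (R3‖R_L)/(R2 + R3‖R_L) = 2.920 × 8141/8531 = 2.79 V.

V ≈ 2.79 V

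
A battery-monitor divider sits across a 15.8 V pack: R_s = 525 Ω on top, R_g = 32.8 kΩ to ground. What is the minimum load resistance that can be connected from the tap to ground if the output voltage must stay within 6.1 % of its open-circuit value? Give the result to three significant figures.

Output resistance R_th = R_s‖R_g = (525 × 32800)/33320 = 516.7 Ω.
The fractional drop is R_th/(R_th + R_L); requiring this ≤ 0.0610 gives R_L ≥ R_th(1/0.0610 − 1) = 516.7 × 15.39 = 7.95 kΩ.

R_L(min) ≈ 7.95 kΩ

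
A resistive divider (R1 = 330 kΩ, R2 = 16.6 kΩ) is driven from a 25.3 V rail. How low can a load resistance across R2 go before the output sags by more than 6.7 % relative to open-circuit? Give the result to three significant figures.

Output resistance R_th = R1‖R2 = (330 × 16.6)/346.6 = 15.80 kΩ.
The fractional drop is R_th/(R_th + R_L); requiring this ≤ 0.0670 gives R_L ≥ R_th(1/0.0670 − 1) = 15.80 × 13.93 = 220 kΩ.

R_L(min) ≈ 220 kΩ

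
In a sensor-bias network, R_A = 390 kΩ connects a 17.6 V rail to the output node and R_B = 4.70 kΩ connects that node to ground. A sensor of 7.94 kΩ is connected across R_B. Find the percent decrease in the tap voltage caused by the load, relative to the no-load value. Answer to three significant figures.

36.9 %

Unloaded V = 17.6 × 4.70/394.7 = 0.2096 V.
Loaded: R_B‖R_L = 2.952 kΩ, giving V = 17.6 × 2.952/393.0 = 0.1322 V.
Drop = (0.2096 − 0.1322) / 0.2096 = 36.9 %.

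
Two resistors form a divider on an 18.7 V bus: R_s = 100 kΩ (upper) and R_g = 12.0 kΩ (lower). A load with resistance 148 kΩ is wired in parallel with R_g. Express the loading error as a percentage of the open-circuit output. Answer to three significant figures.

The divider's output (Thévenin) resistance is R_s‖R_g = 10.71 kΩ.
Fractional drop under load = R_th/(R_th + R_L) = 10.71 / (10.71 + 148) = 0.06751.
So the output falls by 6.75 %.

6.75 %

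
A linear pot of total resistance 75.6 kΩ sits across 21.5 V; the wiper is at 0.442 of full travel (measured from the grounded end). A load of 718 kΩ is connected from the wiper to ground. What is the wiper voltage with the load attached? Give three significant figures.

The wiper splits the pot into (1−α)R = 42.18 kΩ above and αR = 33.42 kΩ below.
Lower section ‖ load = 31.93 kΩ.
V_wiper = 21.5 × 31.93/(42.18 + 31.93) = 9.26 V.

V ≈ 9.26 V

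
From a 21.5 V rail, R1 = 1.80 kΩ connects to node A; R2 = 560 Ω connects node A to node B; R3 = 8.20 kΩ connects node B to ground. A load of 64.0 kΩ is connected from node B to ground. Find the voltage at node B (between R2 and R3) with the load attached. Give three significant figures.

V ≈ 16.2 V

At node B, R3 is in parallel with the load: R3‖R_L = 7269 Ω.
Below node A the resistance is R2 + (R3‖R_L) = 7829 Ω, so V_A = 21.5 × 7829/9629 = 17.48 V.
Then V_B = V_A × (R3‖R_L)/(R2 + R3‖R_L) = 17.48 × 7269/7829 = 16.2 V.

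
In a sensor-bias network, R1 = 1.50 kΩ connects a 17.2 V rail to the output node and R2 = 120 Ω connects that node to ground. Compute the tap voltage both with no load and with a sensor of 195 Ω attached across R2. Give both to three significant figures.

Open-circuit: V = 17.2 × 120/(1500 + 120) = 1.27 V.
With the load, R2 becomes R2‖R_L = 74.29 Ω, so V = 17.2 × 74.29/1574 = 0.812 V.

Unloaded: 1.27 V; loaded: 0.812 V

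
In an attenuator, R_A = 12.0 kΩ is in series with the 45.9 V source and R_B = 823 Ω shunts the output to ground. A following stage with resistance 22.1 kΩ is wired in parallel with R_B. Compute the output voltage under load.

V_out ≈ 2.85 V

The load sits in parallel with R_B: R_B‖R_L = (823 × 22100) / (823 + 22100) = 793.5 Ω.
V_out = 45.9 × 793.5 / (12000 + 793.5) = 45.9 × 793.5/12790 = 2.85 V.
(Unloaded it would have been 2.95 V.)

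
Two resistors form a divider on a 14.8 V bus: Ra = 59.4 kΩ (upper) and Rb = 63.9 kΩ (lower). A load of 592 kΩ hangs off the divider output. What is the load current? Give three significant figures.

I_L ≈ 0.0123 mA

Rb‖R_L = 57.67 kΩ; V_out = 14.8 × 57.67/117.1 = 7.291 V.
I_L = V_out / R_L = 7.291 / 592 kΩ = 0.0123 mA.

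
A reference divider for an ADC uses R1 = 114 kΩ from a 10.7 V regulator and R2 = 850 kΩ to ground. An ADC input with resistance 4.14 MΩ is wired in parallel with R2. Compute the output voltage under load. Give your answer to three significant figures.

V_out ≈ 9.21 V

The load sits in parallel with R2: R2‖R_L = (850 × 4140) / (850 + 4140) = 705.2 kΩ.
V_out = 10.7 × 705.2 / (114 + 705.2) = 10.7 × 705.2/819.2 = 9.21 V.
(Unloaded it would have been 9.43 V.)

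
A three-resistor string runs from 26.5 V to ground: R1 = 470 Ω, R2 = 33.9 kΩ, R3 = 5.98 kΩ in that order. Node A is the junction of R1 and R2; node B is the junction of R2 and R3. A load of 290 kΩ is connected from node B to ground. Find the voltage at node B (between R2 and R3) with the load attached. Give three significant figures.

At node B, R3 is in parallel with the load: R3‖R_L = 5859 Ω.
Below node A the resistance is R2 + (R3‖R_L) = 39760 Ω, so V_A = 26.5 × 39760/40230 = 26.19 V.
Then V_B = V_A × (R3‖R_L)/(R2 + R3‖R_L) = 26.19 × 5859/39760 = 3.86 V.

V ≈ 3.86 V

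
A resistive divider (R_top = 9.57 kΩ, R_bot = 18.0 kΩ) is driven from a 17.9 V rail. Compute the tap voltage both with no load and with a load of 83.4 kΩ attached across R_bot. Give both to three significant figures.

Unloaded: 11.7 V; loaded: 10.9 V

Open-circuit: V = 17.9 × 18.0/(9.57 + 18.0) = 11.7 V.
With the load, R_bot becomes R_bot‖R_L = 14.80 kΩ, so V = 17.9 × 14.80/24.37 = 10.9 V.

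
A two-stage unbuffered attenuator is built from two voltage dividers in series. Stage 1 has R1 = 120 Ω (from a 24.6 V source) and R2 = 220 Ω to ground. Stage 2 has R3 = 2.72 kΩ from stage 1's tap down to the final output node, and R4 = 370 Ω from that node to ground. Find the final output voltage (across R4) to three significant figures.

Stage 2 presents R3+R4 = 3090 Ω as a load on stage 1's tap.
Stage 1's lower leg becomes R2‖(R3+R4) = 205.4 Ω, so V_mid = 24.6 × 205.4/325.4 = 15.53 V.
Stage 2 is itself unloaded: V_out = V_mid × R4/(R3+R4) = 15.53 × 370/3090 = 1.86 V.

V_out ≈ 1.86 V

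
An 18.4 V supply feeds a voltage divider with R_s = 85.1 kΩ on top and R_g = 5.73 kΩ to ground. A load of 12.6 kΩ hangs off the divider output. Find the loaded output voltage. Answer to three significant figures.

V_out ≈ 0.814 V

The load sits in parallel with R_g: R_g‖R_L = (5.73 × 12.6) / (5.73 + 12.6) = 3.939 kΩ.
V_out = 18.4 × 3.939 / (85.1 + 3.939) = 18.4 × 3.939/89.04 = 0.814 V.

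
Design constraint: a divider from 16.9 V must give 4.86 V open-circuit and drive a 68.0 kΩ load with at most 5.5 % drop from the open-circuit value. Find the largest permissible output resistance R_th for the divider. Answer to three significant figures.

R_th ≤ 3.96 kΩ

Loading drop = R_th/(R_th + R_L) ≤ 0.0550, so R_th ≤ R_L · ε/(1−ε) = 68.0 kΩ × 0.0550/0.9450 = 3.96 kΩ.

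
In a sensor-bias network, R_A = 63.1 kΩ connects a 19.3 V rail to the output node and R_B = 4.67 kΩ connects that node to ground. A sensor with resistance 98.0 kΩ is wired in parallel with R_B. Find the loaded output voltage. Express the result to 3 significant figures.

The load sits in parallel with R_B: R_B‖R_L = (4.67 × 98.0) / (4.67 + 98.0) = 4.458 kΩ.
V_out = 19.3 × 4.458 / (63.1 + 4.458) = 19.3 × 4.458/67.56 = 1.27 V.

V_out ≈ 1.27 V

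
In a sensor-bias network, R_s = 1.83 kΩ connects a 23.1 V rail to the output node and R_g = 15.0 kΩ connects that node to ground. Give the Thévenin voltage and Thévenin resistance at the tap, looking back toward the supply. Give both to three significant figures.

V_th is the open-circuit tap voltage: 23.1 × 15.0/(1.83 + 15.0) = 20.6 V.
With the supply zeroed, R_s and R_g appear in parallel from the tap: R_th = R_s‖R_g = (1.83 × 15.0)/16.83 = 1.63 kΩ.

V_th = 20.6 V, R_th = 1.63 kΩ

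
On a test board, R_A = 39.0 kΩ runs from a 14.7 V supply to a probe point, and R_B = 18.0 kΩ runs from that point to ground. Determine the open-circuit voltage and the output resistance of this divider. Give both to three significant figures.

V_th is the open-circuit tap voltage: 14.7 × 18.0/(39.0 + 18.0) = 4.64 V.
With the supply zeroed, R_A and R_B appear in parallel from the tap: R_th = R_A‖R_B = (39.0 × 18.0)/57.00 = 12.3 kΩ.

V_th = 4.64 V, R_th = 12.3 kΩ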